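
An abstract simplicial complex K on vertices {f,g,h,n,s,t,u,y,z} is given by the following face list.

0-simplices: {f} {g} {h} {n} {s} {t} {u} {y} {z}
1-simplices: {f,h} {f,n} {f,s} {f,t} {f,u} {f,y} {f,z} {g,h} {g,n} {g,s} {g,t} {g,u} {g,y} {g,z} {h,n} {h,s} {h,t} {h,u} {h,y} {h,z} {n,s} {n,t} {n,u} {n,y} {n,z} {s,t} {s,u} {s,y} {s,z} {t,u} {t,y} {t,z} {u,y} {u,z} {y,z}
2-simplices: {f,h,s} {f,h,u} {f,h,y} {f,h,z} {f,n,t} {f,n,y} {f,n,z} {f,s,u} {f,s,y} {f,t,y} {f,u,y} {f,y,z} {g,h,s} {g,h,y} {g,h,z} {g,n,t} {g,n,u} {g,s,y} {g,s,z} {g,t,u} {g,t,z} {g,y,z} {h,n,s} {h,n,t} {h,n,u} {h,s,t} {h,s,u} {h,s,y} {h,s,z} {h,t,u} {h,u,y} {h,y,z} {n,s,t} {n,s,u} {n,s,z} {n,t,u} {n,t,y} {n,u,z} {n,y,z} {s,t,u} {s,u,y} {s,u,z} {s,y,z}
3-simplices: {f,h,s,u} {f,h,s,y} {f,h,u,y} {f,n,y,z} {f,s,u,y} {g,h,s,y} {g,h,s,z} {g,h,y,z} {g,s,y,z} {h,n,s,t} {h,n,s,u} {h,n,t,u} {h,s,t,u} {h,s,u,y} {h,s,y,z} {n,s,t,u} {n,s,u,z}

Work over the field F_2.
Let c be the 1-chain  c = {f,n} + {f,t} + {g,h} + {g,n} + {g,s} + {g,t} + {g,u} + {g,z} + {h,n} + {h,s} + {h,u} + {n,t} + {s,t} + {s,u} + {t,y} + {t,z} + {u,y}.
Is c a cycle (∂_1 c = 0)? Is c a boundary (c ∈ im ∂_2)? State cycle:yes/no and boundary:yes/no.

cycle:yes boundary:yes

n_0=9 n_1=35 n_2=43 n_3=17  [Z2]
∂1: piv[fh,fn,fs,ft,fu,fy,fz,gh] rk=8  ker:gn,gs,gt,gu,gy,gz,hn,hs,ht,hu,hy,hz,ns,nt,nu,ny,nz,st,su,sy,sz,tu,ty,tz,uy,uz,yz
∂2: piv[fhs,fhu,fhy,fhz,fnt,fny,fnz,fsu,fsy,fty,fuy,fyz,ghs,ghy,ghz,gnt,gnu,gsz,gtu,gtz,hns,hnt,hnu,hst,nsz,nuz] rk=26  ker:gsy,gyz,hsu,hsy,hsz,htu,huy,hyz,nst,nsu,ntu,nty,nyz,stu,suy,suz,syz
∂3: piv[fhsu,fhsy,fhuy,fnyz,fsuy,ghsy,ghsz,ghyz,gsyz,hnst,hnsu,hntu,hstu,nsuz] rk=14  ker:hsuy,hsyz,nstu
∂1c = 0
c vs im∂2: reduces to 0 ⇒ boundary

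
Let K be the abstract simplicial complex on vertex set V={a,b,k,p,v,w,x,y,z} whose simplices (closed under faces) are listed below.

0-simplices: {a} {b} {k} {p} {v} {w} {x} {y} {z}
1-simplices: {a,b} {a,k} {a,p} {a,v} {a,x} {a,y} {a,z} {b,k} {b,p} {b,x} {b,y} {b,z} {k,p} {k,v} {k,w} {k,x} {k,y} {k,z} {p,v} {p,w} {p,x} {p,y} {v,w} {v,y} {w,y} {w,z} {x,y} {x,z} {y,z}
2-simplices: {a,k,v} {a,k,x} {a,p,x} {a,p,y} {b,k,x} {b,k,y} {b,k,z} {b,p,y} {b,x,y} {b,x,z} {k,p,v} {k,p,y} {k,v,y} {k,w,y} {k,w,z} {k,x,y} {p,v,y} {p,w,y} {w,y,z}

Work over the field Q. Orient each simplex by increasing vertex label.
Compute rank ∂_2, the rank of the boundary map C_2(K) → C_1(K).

n_0=9 n_1=29 n_2=19  [Q]
∂1: piv[ab,ak,ap,av,ax,ay,az,kw] rk=8  ker:bk,bp,bx,by,bz,kp,kv,kx,ky,kz,pv,pw,px,py,vw,vy,wy,wz,xy,xz,yz
∂2: piv[akv,akx,apx,apy,bkx,bky,bkz,bpy,bxy,bxz,kpv,kpy,kvy,kwy,kwz,pwy,wyz] rk=17  ker:kxy,pvy
rk∂_2=17

rank∂_2=17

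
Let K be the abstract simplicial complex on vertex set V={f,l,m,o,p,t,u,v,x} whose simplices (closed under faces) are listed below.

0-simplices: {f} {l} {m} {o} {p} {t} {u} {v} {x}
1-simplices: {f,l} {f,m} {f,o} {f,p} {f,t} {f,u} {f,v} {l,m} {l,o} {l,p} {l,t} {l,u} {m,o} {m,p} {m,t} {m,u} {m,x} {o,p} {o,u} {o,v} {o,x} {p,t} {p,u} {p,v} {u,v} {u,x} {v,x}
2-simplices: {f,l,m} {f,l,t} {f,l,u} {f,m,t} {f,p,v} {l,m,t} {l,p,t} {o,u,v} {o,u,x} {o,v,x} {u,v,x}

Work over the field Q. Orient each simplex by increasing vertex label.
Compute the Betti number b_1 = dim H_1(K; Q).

b_1=10

n_0=9 n_1=27 n_2=11  [Q]
∂1: piv[fl,fm,fo,fp,ft,fu,fv,mx] rk=8  ker:lm,lo,lp,lt,lu,mo,mp,mt,mu,op,ou,ov,ox,pt,pu,pv,uv,ux,vx
∂2: piv[flm,flt,flu,fmt,fpv,lpt,ouv,oux,ovx] rk=9  ker:lmt,uvx
b_1=(27−8)−9=10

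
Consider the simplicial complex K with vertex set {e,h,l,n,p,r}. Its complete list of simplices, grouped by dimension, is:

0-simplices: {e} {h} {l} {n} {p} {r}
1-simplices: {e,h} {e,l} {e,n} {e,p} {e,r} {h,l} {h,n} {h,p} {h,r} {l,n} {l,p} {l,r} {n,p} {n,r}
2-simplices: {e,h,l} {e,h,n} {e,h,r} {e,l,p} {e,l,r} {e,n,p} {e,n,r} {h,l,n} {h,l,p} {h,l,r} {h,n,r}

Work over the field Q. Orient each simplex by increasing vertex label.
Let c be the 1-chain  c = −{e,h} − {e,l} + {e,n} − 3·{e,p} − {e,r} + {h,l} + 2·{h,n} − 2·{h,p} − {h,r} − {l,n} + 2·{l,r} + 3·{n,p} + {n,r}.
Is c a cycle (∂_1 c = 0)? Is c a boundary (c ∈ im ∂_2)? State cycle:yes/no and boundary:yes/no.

cycle:no boundary:no

n_0=6 n_1=14 n_2=11  [Q]
∂1: piv[eh,el,en,ep,er] rk=5  ker:hl,hn,hp,hr,ln,lp,lr,np,nr
∂2: piv[ehl,ehn,ehr,elp,elr,enp,enr,hln,hlp] rk=9  ker:hlr,hnr
∂1c = 5·{e} − {h} − {l} − 2·{n} − 2·{p} + {r}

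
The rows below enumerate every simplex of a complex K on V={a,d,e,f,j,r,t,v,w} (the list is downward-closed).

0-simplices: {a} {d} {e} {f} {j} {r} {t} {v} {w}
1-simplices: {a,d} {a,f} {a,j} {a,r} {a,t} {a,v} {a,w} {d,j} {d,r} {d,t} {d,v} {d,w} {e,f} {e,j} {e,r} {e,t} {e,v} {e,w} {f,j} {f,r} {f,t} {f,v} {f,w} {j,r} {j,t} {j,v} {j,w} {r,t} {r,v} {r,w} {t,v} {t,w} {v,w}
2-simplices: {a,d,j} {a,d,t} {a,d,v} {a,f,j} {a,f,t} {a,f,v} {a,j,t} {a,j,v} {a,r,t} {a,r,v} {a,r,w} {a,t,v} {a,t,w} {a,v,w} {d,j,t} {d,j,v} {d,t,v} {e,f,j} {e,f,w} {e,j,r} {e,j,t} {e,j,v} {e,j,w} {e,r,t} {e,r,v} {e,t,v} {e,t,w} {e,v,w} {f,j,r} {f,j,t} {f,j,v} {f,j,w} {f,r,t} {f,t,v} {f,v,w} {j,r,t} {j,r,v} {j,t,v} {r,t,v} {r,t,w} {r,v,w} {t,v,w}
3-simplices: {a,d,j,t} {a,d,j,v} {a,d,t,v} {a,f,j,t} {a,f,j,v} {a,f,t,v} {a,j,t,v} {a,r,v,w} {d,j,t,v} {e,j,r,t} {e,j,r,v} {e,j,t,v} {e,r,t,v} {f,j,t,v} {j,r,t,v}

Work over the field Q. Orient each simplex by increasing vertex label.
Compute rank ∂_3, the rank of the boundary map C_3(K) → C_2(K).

n_0=9 n_1=33 n_2=42 n_3=15  [Q]
∂1: piv[ad,af,aj,ar,at,av,aw,ef] rk=8  ker:dj,dr,dt,dv,dw,ej,er,et,ev,ew,fj,fr,ft,fv,fw,jr,jt,jv,jw,rt,rv,rw,tv,tw,vw
∂2: piv[adj,adt,adv,afj,aft,afv,ajt,ajv,art,arv,arw,atv,atw,avw,efj,efw,ejr,ejt,ejv,ejw,ert,etw,fjr] rk=23  ker:djt,djv,dtv,erv,etv,evw,fjt,fjv,fjw,frt,ftv,fvw,jrt,jrv,jtv,rtv,rtw,rvw,tvw
∂3: piv[adjt,adjv,adtv,afjt,afjv,aftv,ajtv,arvw,ejrt,ejrv,ejtv,ertv] rk=12  ker:djtv,fjtv,jrtv
rk∂_3=12

rank∂_3=12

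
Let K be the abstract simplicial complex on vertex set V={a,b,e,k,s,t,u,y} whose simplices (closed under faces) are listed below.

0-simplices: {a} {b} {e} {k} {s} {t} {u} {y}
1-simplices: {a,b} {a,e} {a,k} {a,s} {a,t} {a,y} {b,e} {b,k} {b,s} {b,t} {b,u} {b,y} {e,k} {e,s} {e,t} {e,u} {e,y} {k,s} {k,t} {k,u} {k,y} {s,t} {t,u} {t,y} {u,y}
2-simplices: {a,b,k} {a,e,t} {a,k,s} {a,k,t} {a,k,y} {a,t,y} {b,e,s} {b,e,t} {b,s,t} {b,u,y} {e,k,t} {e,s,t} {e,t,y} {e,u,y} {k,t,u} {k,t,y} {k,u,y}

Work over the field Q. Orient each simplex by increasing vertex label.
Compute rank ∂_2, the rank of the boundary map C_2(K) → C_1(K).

rank∂_2=15

n_0=8 n_1=25 n_2=17  [Q]
∂1: piv[ab,ae,ak,as,at,ay,bu] rk=7  ker:be,bk,bs,bt,by,ek,es,et,eu,ey,ks,kt,ku,ky,st,tu,ty,uy
∂2: piv[abk,aet,aks,akt,aky,aty,bes,bet,bst,buy,ekt,ety,euy,ktu,kuy] rk=15  ker:est,kty
rk∂_2=15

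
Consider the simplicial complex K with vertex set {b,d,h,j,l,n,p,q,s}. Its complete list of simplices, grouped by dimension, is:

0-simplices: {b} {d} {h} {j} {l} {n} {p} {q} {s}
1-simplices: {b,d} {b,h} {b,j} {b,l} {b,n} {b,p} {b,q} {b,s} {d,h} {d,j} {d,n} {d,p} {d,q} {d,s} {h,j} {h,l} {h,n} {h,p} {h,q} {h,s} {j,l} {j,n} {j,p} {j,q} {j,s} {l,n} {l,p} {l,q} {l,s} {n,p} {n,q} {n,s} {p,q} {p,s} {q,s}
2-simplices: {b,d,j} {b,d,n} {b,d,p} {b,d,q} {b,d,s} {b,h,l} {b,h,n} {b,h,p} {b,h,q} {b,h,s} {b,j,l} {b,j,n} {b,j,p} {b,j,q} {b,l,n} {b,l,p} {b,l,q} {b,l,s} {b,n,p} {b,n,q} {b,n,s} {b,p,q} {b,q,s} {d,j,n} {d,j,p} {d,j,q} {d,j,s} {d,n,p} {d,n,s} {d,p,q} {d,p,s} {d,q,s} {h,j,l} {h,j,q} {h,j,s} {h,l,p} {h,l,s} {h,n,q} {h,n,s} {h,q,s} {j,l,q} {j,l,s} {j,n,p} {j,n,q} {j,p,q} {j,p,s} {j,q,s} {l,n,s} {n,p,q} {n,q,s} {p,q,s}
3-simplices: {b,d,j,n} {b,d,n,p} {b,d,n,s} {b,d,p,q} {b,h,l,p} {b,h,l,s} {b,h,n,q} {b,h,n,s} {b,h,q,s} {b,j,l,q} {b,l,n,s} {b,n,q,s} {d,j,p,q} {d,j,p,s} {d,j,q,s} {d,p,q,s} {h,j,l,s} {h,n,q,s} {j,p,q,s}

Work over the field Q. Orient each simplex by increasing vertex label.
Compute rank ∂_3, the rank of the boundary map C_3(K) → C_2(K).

rank∂_3=17

n_0=9 n_1=35 n_2=51 n_3=19  [Q]
∂1: piv[bd,bh,bj,bl,bn,bp,bq,bs] rk=8  ker:dh,dj,dn,dp,dq,ds,hj,hl,hn,hp,hq,hs,jl,jn,jp,jq,js,ln,lp,lq,ls,np,nq,ns,pq,ps,qs
∂2: piv[bdj,bdn,bdp,bdq,bds,bhl,bhn,bhp,bhq,bhs,bjl,bjn,bjp,bjq,bln,blp,blq,bls,bnp,bnq,bns,bpq,bqs,djs,dps,hjl] rk=26  ker:djn,djp,djq,dnp,dns,dpq,dqs,hjq,hjs,hlp,hls,hnq,hns,hqs,jlq,jls,jnp,jnq,jpq,jps,jqs,lns,npq,nqs,pqs
∂3: piv[bdjn,bdnp,bdns,bdpq,bhlp,bhls,bhnq,bhns,bhqs,bjlq,blns,bnqs,djpq,djps,djqs,dpqs,hjls] rk=17  ker:hnqs,jpqs
rk∂_3=17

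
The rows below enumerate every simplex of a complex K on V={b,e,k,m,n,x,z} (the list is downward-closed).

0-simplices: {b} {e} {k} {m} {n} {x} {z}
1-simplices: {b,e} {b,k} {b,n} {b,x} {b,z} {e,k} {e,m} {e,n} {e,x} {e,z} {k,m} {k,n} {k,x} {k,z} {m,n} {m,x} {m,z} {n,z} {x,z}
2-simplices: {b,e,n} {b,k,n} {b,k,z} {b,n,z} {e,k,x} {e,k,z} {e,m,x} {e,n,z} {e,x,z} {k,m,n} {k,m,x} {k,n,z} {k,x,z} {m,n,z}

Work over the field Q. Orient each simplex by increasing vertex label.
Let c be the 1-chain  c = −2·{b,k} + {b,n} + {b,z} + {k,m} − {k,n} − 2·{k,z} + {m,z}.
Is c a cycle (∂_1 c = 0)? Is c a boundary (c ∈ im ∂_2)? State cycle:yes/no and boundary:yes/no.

n_0=7 n_1=19 n_2=14  [Q]
∂1: piv[be,bk,bn,bx,bz,em] rk=6  ker:ek,en,ex,ez,km,kn,kx,kz,mn,mx,mz,nz,xz
∂2: piv[ben,bkn,bkz,bnz,ekx,ekz,emx,enz,exz,kmn,kmx,mnz] rk=12  ker:knz,kxz
∂1c = 0
c vs im∂2: reduces to 0 ⇒ boundary

cycle:yes boundary:yes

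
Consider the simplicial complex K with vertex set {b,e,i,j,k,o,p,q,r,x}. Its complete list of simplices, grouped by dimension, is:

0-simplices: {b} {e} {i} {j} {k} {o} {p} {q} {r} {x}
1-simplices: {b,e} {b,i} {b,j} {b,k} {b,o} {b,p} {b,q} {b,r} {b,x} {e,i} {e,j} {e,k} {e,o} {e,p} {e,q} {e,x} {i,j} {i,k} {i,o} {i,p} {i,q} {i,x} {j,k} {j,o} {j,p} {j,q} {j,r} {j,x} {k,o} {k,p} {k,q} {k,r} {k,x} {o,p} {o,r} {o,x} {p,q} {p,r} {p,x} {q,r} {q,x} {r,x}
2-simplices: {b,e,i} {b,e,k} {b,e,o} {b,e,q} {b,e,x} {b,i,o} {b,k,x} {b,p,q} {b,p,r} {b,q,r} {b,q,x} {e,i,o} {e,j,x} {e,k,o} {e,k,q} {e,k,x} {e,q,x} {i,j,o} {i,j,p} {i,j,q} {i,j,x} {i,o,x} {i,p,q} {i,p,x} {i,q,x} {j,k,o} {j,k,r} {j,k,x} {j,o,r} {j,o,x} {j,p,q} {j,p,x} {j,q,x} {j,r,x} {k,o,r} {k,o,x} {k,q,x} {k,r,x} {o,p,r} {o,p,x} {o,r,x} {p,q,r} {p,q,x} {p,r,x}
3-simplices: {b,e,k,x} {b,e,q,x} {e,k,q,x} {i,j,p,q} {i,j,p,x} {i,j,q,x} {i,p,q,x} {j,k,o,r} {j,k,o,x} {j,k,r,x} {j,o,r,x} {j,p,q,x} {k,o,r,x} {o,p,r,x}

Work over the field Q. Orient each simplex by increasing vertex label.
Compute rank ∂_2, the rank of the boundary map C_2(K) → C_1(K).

n_0=10 n_1=42 n_2=44 n_3=14  [Q]
∂1: piv[be,bi,bj,bk,bo,bp,bq,br,bx] rk=9  ker:ei,ej,ek,eo,ep,eq,ex,ij,ik,io,ip,iq,ix,jk,jo,jp,jq,jr,jx,ko,kp,kq,kr,kx,op,or,ox,pq,pr,px,qr,qx,rx
∂2: piv[bei,bek,beo,beq,bex,bio,bkx,bpq,bpr,bqr,bqx,ejx,eko,ekq,ijo,ijp,ijq,ijx,iox,ipq,ipx,iqx,jko,jkr,jkx,jor,jrx,opr,opx] rk=29  ker:eio,ekx,eqx,jox,jpq,jpx,jqx,kor,kox,kqx,krx,orx,pqr,pqx,prx
∂3: piv[bekx,beqx,ekqx,ijpq,ijpx,ijqx,ipqx,jkor,jkox,jkrx,jorx,oprx] rk=12  ker:jpqx,korx
rk∂_2=29

rank∂_2=29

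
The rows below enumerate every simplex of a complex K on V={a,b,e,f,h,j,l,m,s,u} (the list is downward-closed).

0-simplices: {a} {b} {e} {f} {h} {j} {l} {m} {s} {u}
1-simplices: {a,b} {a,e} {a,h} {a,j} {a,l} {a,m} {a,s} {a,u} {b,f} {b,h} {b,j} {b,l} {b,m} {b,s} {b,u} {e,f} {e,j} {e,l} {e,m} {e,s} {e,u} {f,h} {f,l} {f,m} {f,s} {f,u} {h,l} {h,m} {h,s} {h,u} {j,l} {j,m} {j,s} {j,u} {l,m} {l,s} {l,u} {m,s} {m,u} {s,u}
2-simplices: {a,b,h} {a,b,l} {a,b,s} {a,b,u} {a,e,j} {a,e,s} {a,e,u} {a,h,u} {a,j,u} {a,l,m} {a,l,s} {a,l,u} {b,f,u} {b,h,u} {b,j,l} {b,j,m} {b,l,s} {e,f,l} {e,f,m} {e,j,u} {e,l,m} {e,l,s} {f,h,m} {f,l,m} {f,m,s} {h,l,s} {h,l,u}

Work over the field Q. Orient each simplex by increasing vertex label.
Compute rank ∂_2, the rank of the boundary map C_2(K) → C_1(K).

rank∂_2=23

n_0=10 n_1=40 n_2=27  [Q]
∂1: piv[ab,ae,ah,aj,al,am,as,au,bf] rk=9  ker:bh,bj,bl,bm,bs,bu,ef,ej,el,em,es,eu,fh,fl,fm,fs,fu,hl,hm,hs,hu,jl,jm,js,ju,lm,ls,lu,ms,mu,su
∂2: piv[abh,abl,abs,abu,aej,aes,aeu,ahu,aju,alm,als,alu,bfu,bjl,bjm,efl,efm,elm,els,fhm,fms,hls,hlu] rk=23  ker:bhu,bls,eju,flm
rk∂_2=23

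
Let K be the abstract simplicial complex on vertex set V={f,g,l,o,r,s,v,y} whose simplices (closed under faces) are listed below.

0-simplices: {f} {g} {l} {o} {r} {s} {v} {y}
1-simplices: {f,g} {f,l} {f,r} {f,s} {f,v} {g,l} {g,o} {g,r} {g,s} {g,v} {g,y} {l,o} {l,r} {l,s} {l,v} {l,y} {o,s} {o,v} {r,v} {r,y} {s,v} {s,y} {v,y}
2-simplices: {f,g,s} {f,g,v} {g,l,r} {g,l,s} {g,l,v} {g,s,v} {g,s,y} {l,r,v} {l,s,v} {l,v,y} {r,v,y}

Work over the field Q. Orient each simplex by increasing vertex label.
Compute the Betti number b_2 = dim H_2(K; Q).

b_2=1

n_0=8 n_1=23 n_2=11  [Q]
∂1: piv[fg,fl,fr,fs,fv,go,gy] rk=7  ker:gl,gr,gs,gv,lo,lr,ls,lv,ly,os,ov,rv,ry,sv,sy,vy
∂2: piv[fgs,fgv,glr,gls,glv,gsv,gsy,lrv,lvy,rvy] rk=10  ker:lsv
b_2=(11−10)−0=1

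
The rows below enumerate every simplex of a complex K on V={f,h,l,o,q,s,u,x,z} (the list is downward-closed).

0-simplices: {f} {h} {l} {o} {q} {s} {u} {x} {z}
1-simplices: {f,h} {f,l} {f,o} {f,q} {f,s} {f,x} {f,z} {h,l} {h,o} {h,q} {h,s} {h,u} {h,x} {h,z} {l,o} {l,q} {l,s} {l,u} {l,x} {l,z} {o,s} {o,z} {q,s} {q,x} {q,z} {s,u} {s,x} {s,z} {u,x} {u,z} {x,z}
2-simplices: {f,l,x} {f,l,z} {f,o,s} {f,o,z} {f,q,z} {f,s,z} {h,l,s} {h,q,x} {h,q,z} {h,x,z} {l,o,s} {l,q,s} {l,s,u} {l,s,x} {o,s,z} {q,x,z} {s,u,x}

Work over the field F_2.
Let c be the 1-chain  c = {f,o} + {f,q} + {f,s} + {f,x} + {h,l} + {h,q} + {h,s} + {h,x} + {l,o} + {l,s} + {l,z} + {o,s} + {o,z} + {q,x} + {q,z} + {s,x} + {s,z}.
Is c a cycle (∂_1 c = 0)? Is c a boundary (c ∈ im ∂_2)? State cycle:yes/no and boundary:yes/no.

cycle:yes boundary:yes

n_0=9 n_1=31 n_2=17  [Z2]
∂1: piv[fh,fl,fo,fq,fs,fx,fz,hu] rk=8  ker:hl,ho,hq,hs,hx,hz,lo,lq,ls,lu,lx,lz,os,oz,qs,qx,qz,su,sx,sz,ux,uz,xz
∂2: piv[flx,flz,fos,foz,fqz,fsz,hls,hqx,hqz,hxz,los,lqs,lsu,lsx,sux] rk=15  ker:osz,qxz
∂1c = 0
c vs im∂2: reduces to 0 ⇒ boundary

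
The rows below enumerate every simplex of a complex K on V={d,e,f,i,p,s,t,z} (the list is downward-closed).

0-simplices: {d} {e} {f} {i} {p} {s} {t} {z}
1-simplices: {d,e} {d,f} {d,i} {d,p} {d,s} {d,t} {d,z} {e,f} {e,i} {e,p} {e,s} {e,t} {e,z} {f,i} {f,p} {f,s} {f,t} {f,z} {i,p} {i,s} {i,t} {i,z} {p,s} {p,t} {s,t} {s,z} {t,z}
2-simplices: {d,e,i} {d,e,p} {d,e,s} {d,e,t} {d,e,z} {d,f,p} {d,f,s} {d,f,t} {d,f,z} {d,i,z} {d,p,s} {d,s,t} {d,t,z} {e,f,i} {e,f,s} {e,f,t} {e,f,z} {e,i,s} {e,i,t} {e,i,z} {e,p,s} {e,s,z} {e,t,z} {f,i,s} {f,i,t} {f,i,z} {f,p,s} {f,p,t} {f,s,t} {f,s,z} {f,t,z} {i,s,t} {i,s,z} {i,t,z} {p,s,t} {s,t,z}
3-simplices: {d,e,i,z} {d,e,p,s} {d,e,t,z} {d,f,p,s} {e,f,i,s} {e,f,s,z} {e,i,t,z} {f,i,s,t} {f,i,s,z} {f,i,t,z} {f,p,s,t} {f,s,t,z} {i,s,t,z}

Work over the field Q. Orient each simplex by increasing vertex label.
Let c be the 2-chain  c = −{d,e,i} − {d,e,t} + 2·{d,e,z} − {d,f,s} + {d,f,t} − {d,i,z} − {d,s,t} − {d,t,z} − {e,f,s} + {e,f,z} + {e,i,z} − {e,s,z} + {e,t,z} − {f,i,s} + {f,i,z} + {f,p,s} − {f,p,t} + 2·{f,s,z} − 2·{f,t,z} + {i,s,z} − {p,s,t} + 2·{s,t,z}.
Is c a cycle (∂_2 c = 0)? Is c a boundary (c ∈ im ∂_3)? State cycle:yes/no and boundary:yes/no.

cycle:yes boundary:no

n_0=8 n_1=27 n_2=36 n_3=13  [Q]
∂1: piv[de,df,di,dp,ds,dt,dz] rk=7  ker:ef,ei,ep,es,et,ez,fi,fp,fs,ft,fz,ip,is,it,iz,ps,pt,st,sz,tz
∂2: piv[dei,dep,des,det,dez,dfp,dfs,dft,dfz,diz,dps,dst,dtz,efi,efs,eis,eit,esz,fpt] rk=19  ker:eft,efz,eiz,eps,etz,fis,fit,fiz,fps,fst,fsz,ftz,ist,isz,itz,pst,stz
∂3: piv[deiz,deps,detz,dfps,efis,efsz,eitz,fist,fisz,fitz,fpst,fstz] rk=12  ker:istz
∂2c = 0
c vs im∂3: residual ≠ 0 ⇒ not boundary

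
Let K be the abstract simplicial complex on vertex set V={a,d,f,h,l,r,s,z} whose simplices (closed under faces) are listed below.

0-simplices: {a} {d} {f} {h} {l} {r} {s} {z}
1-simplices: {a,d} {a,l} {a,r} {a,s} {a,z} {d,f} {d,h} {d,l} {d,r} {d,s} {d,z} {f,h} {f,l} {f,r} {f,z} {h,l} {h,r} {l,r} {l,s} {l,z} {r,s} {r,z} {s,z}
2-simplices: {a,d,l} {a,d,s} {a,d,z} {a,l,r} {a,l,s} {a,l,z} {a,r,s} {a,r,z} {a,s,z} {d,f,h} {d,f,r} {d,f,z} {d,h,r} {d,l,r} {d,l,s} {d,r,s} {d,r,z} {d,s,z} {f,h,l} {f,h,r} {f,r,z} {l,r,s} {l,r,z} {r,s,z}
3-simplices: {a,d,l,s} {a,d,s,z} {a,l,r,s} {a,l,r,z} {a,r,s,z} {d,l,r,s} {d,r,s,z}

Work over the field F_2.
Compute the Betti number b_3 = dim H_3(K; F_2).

b_3=0

n_0=8 n_1=23 n_2=24 n_3=7  [Z2]
∂1: piv[ad,al,ar,as,az,df,dh] rk=7  ker:dl,dr,ds,dz,fh,fl,fr,fz,hl,hr,lr,ls,lz,rs,rz,sz
∂2: piv[adl,ads,adz,alr,als,alz,ars,arz,asz,dfh,dfr,dfz,dhr,dlr,fhl] rk=15  ker:dls,drs,drz,dsz,fhr,frz,lrs,lrz,rsz
∂3: piv[adls,adsz,alrs,alrz,arsz,dlrs,drsz] rk=7
b_3=(7−7)−0=0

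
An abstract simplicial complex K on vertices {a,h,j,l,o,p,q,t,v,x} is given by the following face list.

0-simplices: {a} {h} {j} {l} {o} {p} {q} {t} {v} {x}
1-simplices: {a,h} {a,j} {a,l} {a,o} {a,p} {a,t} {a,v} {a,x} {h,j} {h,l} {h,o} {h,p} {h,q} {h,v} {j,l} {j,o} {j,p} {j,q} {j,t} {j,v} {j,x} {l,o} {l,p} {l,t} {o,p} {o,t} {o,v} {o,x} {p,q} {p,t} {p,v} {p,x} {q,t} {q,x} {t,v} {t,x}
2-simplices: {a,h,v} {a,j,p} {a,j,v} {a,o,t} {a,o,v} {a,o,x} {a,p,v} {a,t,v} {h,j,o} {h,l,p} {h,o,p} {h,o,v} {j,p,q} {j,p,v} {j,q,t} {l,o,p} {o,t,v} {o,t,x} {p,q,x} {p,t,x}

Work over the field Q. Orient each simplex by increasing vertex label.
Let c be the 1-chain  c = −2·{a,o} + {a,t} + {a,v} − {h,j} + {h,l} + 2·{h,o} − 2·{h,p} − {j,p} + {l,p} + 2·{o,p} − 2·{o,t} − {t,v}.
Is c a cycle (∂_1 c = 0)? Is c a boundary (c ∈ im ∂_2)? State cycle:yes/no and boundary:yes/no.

cycle:yes boundary:no

n_0=10 n_1=36 n_2=20  [Q]
∂1: piv[ah,aj,al,ao,ap,at,av,ax,hq] rk=9  ker:hj,hl,ho,hp,hv,jl,jo,jp,jq,jt,jv,jx,lo,lp,lt,op,ot,ov,ox,pq,pt,pv,px,qt,qx,tv,tx
∂2: piv[ahv,ajp,ajv,aot,aov,aox,apv,atv,hjo,hlp,hop,hov,jpq,jqt,lop,otx,pqx,ptx] rk=18  ker:jpv,otv
∂1c = 0
c vs im∂2: residual ≠ 0 ⇒ not boundary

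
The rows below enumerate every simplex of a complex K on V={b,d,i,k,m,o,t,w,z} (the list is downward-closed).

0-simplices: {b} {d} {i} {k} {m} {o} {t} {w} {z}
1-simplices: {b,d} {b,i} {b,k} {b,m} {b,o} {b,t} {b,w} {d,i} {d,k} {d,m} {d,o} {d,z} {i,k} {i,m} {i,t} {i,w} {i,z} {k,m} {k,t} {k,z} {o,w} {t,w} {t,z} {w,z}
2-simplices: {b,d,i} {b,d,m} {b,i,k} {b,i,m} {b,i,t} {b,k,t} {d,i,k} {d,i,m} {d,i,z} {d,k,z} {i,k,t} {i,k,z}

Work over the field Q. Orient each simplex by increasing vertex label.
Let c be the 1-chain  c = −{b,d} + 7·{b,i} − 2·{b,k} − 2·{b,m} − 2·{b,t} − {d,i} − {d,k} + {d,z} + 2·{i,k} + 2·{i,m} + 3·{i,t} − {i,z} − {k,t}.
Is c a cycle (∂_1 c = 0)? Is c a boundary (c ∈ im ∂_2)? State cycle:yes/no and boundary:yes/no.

n_0=9 n_1=24 n_2=12  [Q]
∂1: piv[bd,bi,bk,bm,bo,bt,bw,dz] rk=8  ker:di,dk,dm,do,ik,im,it,iw,iz,km,kt,kz,ow,tw,tz,wz
∂2: piv[bdi,bdm,bik,bim,bit,bkt,dik,diz,dkz] rk=9  ker:dim,ikt,ikz
∂1c = 0
c vs im∂2: reduces to 0 ⇒ boundary

cycle:yes boundary:yes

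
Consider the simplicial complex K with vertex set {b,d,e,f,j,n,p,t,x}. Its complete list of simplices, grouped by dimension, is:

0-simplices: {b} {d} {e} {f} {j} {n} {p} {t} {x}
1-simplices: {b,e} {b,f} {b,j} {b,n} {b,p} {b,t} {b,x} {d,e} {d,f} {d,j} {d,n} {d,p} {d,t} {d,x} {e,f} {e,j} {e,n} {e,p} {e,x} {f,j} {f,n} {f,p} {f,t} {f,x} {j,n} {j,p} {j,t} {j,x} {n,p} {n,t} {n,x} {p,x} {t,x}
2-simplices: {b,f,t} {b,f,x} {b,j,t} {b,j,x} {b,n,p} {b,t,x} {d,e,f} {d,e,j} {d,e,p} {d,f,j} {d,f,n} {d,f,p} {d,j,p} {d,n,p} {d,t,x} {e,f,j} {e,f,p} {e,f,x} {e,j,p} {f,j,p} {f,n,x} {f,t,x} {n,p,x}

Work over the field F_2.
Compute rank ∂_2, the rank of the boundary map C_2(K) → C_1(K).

n_0=9 n_1=33 n_2=23  [Z2]
∂1: piv[be,bf,bj,bn,bp,bt,bx,de] rk=8  ker:df,dj,dn,dp,dt,dx,ef,ej,en,ep,ex,fj,fn,fp,ft,fx,jn,jp,jt,jx,np,nt,nx,px,tx
∂2: piv[bft,bfx,bjt,bjx,bnp,btx,def,dej,dep,dfj,dfn,dfp,djp,dnp,dtx,efx,fnx,npx] rk=18  ker:efj,efp,ejp,fjp,ftx
rk∂_2=18

rank∂_2=18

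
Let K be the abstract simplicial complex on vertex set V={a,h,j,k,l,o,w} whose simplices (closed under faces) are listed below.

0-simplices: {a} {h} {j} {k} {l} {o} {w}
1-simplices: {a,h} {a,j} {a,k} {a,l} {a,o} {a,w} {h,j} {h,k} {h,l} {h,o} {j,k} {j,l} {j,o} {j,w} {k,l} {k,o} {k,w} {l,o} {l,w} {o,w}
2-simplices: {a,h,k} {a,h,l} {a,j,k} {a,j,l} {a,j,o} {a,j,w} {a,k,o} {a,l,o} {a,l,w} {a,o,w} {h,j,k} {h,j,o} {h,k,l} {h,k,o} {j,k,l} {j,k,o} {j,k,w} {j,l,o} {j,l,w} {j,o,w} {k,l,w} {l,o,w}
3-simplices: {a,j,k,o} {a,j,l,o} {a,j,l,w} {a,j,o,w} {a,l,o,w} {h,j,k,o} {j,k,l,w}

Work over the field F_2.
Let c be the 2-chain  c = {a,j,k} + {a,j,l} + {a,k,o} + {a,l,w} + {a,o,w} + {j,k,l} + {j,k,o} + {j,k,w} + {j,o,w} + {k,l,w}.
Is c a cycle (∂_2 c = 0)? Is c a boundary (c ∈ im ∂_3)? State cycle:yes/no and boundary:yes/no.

cycle:yes boundary:yes

n_0=7 n_1=20 n_2=22 n_3=7  [Z2]
∂1: piv[ah,aj,ak,al,ao,aw] rk=6  ker:hj,hk,hl,ho,jk,jl,jo,jw,kl,ko,kw,lo,lw,ow
∂2: piv[ahk,ahl,ajk,ajl,ajo,ajw,ako,alo,alw,aow,hjk,hjo,hkl,jkw] rk=14  ker:hko,jkl,jko,jlo,jlw,jow,klw,low
∂3: piv[ajko,ajlo,ajlw,ajow,alow,hjko,jklw] rk=7
∂2c = 0
c vs im∂3: reduces to 0 ⇒ boundary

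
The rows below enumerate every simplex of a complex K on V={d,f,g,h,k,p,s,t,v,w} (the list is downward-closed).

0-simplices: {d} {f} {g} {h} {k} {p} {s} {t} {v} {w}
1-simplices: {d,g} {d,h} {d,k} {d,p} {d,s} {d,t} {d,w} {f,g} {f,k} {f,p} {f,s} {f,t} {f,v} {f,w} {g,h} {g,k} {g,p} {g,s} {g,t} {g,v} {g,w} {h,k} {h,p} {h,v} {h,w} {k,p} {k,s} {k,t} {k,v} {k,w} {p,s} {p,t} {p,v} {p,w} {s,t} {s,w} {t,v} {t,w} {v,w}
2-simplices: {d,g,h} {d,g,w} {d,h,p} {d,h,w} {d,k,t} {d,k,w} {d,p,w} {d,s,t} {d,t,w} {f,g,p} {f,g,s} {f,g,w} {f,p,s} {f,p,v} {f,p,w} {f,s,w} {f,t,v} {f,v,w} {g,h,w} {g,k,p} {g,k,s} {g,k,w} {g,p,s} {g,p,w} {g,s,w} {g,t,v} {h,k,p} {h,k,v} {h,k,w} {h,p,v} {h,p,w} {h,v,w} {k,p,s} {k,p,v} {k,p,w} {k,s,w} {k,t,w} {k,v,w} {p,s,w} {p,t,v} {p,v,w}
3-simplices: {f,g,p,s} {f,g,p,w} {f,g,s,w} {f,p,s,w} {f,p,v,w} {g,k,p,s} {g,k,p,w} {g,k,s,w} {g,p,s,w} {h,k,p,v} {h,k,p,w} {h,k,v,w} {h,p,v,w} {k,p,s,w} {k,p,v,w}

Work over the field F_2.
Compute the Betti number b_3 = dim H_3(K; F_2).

b_3=3

n_0=10 n_1=39 n_2=41 n_3=15  [Z2]
∂1: piv[dg,dh,dk,dp,ds,dt,dw,fg,fv] rk=9  ker:fk,fp,fs,ft,fw,gh,gk,gp,gs,gt,gv,gw,hk,hp,hv,hw,kp,ks,kt,kv,kw,ps,pt,pv,pw,st,sw,tv,tw,vw
∂2: piv[dgh,dgw,dhp,dhw,dkt,dkw,dpw,dst,dtw,fgp,fgs,fgw,fps,fpv,fpw,fsw,ftv,fvw,gkp,gks,gkw,gtv,hkp,hkv,hpv,ptv] rk=26  ker:ghw,gps,gpw,gsw,hkw,hpw,hvw,kps,kpv,kpw,ksw,ktw,kvw,psw,pvw
∂3: piv[fgps,fgpw,fgsw,fpsw,fpvw,gkps,gkpw,gksw,hkpv,hkpw,hkvw,hpvw] rk=12  ker:gpsw,kpsw,kpvw
b_3=(15−12)−0=3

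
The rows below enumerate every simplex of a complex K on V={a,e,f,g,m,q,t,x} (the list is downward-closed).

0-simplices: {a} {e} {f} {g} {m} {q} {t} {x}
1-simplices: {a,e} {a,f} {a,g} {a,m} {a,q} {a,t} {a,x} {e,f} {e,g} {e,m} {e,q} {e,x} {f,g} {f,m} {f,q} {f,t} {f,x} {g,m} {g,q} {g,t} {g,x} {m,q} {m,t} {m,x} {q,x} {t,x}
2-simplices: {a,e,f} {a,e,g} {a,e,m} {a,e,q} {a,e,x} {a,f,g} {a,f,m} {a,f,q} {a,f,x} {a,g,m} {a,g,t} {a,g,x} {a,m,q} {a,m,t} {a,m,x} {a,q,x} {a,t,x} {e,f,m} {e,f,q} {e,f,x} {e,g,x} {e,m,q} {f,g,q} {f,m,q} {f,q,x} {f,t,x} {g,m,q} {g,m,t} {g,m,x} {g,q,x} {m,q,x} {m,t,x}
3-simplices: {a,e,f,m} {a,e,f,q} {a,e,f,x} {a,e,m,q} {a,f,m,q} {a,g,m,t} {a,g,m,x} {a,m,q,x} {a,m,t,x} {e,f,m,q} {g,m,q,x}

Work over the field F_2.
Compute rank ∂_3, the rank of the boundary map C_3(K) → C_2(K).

rank∂_3=10

n_0=8 n_1=26 n_2=32 n_3=11  [Z2]
∂1: piv[ae,af,ag,am,aq,at,ax] rk=7  ker:ef,eg,em,eq,ex,fg,fm,fq,ft,fx,gm,gq,gt,gx,mq,mt,mx,qx,tx
∂2: piv[aef,aeg,aem,aeq,aex,afg,afm,afq,afx,agm,agt,agx,amq,amt,amx,aqx,atx,fgq,ftx] rk=19  ker:efm,efq,efx,egx,emq,fmq,fqx,gmq,gmt,gmx,gqx,mqx,mtx
∂3: piv[aefm,aefq,aefx,aemq,afmq,agmt,agmx,amqx,amtx,gmqx] rk=10  ker:efmq
rk∂_3=10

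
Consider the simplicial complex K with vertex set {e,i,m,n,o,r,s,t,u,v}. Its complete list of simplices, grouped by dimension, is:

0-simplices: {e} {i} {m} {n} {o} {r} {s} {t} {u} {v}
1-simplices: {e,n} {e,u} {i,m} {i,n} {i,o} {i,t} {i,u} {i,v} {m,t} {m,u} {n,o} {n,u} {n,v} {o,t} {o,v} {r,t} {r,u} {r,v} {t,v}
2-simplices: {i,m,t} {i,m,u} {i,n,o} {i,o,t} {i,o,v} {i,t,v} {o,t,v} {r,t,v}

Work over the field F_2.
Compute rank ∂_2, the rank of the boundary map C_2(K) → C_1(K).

n_0=10 n_1=19 n_2=8  [Z2]
∂1: piv[en,eu,im,in,io,it,iv,rt] rk=8  ker:iu,mt,mu,no,nu,nv,ot,ov,ru,rv,tv
∂2: piv[imt,imu,ino,iot,iov,itv,rtv] rk=7  ker:otv
rk∂_2=7

rank∂_2=7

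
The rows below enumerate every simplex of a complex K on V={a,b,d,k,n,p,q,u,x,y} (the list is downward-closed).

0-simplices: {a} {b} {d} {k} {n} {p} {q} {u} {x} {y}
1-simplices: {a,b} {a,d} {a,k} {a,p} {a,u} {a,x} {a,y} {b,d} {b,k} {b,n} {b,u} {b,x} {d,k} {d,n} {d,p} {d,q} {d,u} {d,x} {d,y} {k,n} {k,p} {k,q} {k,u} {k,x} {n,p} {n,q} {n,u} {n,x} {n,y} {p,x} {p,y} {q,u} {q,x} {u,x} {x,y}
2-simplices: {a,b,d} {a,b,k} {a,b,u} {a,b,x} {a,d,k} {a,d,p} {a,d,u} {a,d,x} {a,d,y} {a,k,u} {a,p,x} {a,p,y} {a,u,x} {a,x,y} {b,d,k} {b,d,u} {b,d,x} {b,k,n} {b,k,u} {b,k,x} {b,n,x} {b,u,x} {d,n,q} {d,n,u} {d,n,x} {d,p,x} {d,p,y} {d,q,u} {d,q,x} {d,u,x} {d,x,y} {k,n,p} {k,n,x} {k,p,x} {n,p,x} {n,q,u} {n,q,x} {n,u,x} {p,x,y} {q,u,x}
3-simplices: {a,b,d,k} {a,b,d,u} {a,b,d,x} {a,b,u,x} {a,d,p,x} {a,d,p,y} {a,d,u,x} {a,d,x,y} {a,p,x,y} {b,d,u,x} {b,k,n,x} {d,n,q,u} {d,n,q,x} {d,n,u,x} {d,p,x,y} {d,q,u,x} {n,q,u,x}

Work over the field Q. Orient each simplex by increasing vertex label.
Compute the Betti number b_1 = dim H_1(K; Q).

b_1=2

n_0=10 n_1=35 n_2=40 n_3=17  [Q]
∂1: piv[ab,ad,ak,ap,au,ax,ay,bn,dq] rk=9  ker:bd,bk,bu,bx,dk,dn,dp,du,dx,dy,kn,kp,kq,ku,kx,np,nq,nu,nx,ny,px,py,qu,qx,ux,xy
∂2: piv[abd,abk,abu,abx,adk,adp,adu,adx,ady,aku,apx,apy,aux,axy,bkn,bkx,bnx,dnq,dnu,dnx,dqu,dqx,knp,kpx] rk=24  ker:bdk,bdu,bdx,bku,bux,dpx,dpy,dux,dxy,knx,npx,nqu,nqx,nux,pxy,qux
∂3: piv[abdk,abdu,abdx,abux,adpx,adpy,adux,adxy,apxy,bknx,dnqu,dnqx,dnux,dqux] rk=14  ker:bdux,dpxy,nqux
b_1=(35−9)−24=2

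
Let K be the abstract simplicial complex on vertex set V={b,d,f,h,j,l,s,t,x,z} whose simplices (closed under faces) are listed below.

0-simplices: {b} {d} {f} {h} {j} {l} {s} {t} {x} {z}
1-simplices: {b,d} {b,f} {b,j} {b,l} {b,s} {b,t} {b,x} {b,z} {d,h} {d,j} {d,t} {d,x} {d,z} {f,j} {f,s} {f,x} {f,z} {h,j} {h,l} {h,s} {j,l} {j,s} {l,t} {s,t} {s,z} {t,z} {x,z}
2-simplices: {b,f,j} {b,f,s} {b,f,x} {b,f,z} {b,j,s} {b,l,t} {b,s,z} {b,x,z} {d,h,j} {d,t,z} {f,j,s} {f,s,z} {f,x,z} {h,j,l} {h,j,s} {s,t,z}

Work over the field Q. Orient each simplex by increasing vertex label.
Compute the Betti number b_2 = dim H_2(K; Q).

b_2=3

n_0=10 n_1=27 n_2=16  [Q]
∂1: piv[bd,bf,bj,bl,bs,bt,bx,bz,dh] rk=9  ker:dj,dt,dx,dz,fj,fs,fx,fz,hj,hl,hs,jl,js,lt,st,sz,tz,xz
∂2: piv[bfj,bfs,bfx,bfz,bjs,blt,bsz,bxz,dhj,dtz,hjl,hjs,stz] rk=13  ker:fjs,fsz,fxz
b_2=(16−13)−0=3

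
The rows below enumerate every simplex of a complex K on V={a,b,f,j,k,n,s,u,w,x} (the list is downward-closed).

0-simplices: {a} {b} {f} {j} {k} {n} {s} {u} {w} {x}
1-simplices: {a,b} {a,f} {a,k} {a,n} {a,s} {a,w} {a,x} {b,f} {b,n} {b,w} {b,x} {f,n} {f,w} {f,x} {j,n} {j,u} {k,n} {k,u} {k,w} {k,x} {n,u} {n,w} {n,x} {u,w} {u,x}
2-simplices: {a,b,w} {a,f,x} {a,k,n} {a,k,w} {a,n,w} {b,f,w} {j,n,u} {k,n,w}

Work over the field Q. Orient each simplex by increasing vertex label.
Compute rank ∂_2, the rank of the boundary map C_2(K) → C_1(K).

rank∂_2=7

n_0=10 n_1=25 n_2=8  [Q]
∂1: piv[ab,af,ak,an,as,aw,ax,jn,ju] rk=9  ker:bf,bn,bw,bx,fn,fw,fx,kn,ku,kw,kx,nu,nw,nx,uw,ux
∂2: piv[abw,afx,akn,akw,anw,bfw,jnu] rk=7  ker:knw
rk∂_2=7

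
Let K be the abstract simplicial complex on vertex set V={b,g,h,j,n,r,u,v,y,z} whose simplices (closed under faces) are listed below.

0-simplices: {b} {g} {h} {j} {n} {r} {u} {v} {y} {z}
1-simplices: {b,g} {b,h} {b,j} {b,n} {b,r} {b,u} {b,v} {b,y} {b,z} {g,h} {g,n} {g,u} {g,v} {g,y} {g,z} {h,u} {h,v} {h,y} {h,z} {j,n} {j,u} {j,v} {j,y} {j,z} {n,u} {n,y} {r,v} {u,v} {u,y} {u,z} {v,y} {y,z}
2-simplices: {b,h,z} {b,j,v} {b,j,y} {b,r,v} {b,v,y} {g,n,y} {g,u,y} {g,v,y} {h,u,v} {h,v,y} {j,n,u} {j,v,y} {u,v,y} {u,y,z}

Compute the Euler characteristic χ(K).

χ(K)=-8

n_0=10 n_1=32 n_2=14
χ=+10−32+14=-8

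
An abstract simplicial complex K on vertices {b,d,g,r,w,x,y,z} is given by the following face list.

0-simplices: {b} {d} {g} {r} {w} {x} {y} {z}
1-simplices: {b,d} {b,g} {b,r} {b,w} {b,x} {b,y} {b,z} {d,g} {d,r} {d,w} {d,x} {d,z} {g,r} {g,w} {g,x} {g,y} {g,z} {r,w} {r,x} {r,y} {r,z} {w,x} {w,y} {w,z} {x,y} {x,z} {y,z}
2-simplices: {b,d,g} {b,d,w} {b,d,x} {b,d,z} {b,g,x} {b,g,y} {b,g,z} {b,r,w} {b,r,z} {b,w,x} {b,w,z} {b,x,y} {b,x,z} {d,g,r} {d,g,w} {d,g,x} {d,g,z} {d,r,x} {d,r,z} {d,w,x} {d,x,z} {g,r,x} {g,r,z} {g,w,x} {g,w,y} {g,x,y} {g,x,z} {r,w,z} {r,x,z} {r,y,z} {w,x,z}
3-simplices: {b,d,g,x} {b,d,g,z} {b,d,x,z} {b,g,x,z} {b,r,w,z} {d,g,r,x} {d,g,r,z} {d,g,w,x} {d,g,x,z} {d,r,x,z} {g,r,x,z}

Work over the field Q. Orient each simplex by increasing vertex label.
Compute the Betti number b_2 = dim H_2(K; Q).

b_2=3

n_0=8 n_1=27 n_2=31 n_3=11  [Q]
∂1: piv[bd,bg,br,bw,bx,by,bz] rk=7  ker:dg,dr,dw,dx,dz,gr,gw,gx,gy,gz,rw,rx,ry,rz,wx,wy,wz,xy,xz,yz
∂2: piv[bdg,bdw,bdx,bdz,bgx,bgy,bgz,brw,brz,bwx,bwz,bxy,bxz,dgr,dgw,drx,drz,gwy,ryz] rk=19  ker:dgx,dgz,dwx,dxz,grx,grz,gwx,gxy,gxz,rwz,rxz,wxz
∂3: piv[bdgx,bdgz,bdxz,bgxz,brwz,dgrx,dgrz,dgwx,drxz] rk=9  ker:dgxz,grxz
b_2=(31−19)−9=3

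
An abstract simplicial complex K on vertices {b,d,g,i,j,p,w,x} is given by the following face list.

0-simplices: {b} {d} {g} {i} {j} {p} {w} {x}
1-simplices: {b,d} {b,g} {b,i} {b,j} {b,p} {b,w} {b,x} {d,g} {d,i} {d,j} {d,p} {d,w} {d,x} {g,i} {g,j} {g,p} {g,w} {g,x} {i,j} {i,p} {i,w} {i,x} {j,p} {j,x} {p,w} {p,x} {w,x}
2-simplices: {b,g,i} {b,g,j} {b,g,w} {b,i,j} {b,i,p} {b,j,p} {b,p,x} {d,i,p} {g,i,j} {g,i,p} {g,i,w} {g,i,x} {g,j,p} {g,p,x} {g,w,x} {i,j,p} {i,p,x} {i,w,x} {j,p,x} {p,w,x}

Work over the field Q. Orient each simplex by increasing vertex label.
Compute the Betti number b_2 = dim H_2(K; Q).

n_0=8 n_1=27 n_2=20  [Q]
∂1: piv[bd,bg,bi,bj,bp,bw,bx] rk=7  ker:dg,di,dj,dp,dw,dx,gi,gj,gp,gw,gx,ij,ip,iw,ix,jp,jx,pw,px,wx
∂2: piv[bgi,bgj,bgw,bij,bip,bjp,bpx,dip,gip,giw,gix,gpx,gwx,jpx,pwx] rk=15  ker:gij,gjp,ijp,ipx,iwx
b_2=(20−15)−0=5

b_2=5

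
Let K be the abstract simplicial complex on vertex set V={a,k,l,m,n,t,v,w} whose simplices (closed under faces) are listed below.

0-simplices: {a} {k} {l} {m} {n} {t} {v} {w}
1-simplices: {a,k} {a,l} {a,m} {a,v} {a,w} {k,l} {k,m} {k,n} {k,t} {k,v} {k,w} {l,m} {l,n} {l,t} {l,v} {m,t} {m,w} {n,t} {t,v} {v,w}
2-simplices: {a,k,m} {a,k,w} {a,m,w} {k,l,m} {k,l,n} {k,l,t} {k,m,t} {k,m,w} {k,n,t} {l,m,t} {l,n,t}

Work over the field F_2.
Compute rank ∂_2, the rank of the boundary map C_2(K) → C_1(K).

n_0=8 n_1=20 n_2=11  [Z2]
∂1: piv[ak,al,am,av,aw,kn,kt] rk=7  ker:kl,km,kv,kw,lm,ln,lt,lv,mt,mw,nt,tv,vw
∂2: piv[akm,akw,amw,klm,kln,klt,kmt,knt] rk=8  ker:kmw,lmt,lnt
rk∂_2=8

rank∂_2=8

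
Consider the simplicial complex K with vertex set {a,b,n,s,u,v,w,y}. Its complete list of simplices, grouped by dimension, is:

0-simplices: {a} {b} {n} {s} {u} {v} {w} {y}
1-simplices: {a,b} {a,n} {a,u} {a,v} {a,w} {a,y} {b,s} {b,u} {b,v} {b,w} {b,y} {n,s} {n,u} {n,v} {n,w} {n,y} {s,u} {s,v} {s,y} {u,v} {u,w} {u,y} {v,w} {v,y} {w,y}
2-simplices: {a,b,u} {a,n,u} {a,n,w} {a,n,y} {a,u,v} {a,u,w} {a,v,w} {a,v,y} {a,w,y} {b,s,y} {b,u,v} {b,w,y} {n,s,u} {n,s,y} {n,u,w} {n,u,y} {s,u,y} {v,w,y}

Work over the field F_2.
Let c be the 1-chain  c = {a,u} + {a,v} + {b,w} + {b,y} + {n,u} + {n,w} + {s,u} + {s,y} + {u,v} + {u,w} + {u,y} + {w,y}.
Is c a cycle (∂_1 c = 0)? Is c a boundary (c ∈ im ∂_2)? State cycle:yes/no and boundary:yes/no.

n_0=8 n_1=25 n_2=18  [Z2]
∂1: piv[ab,an,au,av,aw,ay,bs] rk=7  ker:bu,bv,bw,by,ns,nu,nv,nw,ny,su,sv,sy,uv,uw,uy,vw,vy,wy
∂2: piv[abu,anu,anw,any,auv,auw,avw,avy,awy,bsy,buv,bwy,nsu,nsy,nuy] rk=15  ker:nuw,suy,vwy
∂1c = 0
c vs im∂2: reduces to 0 ⇒ boundary

cycle:yes boundary:yes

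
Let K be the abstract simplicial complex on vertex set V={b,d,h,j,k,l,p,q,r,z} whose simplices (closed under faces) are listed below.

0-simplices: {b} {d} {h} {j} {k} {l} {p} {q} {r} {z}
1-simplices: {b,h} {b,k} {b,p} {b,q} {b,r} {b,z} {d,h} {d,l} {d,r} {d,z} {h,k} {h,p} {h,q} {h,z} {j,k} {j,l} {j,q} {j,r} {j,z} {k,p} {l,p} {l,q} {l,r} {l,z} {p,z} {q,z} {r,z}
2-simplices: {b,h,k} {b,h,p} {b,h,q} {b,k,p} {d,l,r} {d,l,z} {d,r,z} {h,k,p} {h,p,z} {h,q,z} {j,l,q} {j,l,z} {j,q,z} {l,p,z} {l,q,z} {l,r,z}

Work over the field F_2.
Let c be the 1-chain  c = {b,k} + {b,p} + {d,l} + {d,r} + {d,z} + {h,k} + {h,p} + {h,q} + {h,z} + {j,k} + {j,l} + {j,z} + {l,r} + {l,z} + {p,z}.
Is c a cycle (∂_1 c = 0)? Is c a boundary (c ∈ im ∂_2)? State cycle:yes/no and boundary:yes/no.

n_0=10 n_1=27 n_2=16  [Z2]
∂1: piv[bh,bk,bp,bq,br,bz,dh,dl,jk] rk=9  ker:dr,dz,hk,hp,hq,hz,jl,jq,jr,jz,kp,lp,lq,lr,lz,pz,qz,rz
∂2: piv[bhk,bhp,bhq,bkp,dlr,dlz,drz,hpz,hqz,jlq,jlz,jqz,lpz] rk=13  ker:hkp,lqz,lrz
∂1c = {d} + {j} + {k} + {p} + {q} + {z}

cycle:no boundary:no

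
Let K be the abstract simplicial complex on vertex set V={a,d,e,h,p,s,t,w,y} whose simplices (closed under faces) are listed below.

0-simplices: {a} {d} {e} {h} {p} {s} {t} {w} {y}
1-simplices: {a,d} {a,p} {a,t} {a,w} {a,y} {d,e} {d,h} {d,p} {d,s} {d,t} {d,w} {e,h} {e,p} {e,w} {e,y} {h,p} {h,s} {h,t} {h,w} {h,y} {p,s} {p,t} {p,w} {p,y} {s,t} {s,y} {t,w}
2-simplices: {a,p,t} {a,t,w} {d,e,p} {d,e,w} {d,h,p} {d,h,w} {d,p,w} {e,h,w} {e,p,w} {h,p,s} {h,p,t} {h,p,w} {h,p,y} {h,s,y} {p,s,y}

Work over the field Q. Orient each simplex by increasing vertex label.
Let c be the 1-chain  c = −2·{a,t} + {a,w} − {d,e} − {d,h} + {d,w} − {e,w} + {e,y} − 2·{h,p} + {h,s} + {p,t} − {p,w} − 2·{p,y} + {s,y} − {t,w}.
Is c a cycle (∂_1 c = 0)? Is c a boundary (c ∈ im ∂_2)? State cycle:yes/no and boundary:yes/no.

n_0=9 n_1=27 n_2=15  [Q]
∂1: piv[ad,ap,at,aw,ay,de,dh,ds] rk=8  ker:dp,dt,dw,eh,ep,ew,ey,hp,hs,ht,hw,hy,ps,pt,pw,py,st,sy,tw
∂2: piv[apt,atw,dep,dew,dhp,dhw,dpw,ehw,hps,hpt,hpy,hsy] rk=12  ker:epw,hpw,psy
∂1c = {a} + {d} − {e} − {w}

cycle:no boundary:no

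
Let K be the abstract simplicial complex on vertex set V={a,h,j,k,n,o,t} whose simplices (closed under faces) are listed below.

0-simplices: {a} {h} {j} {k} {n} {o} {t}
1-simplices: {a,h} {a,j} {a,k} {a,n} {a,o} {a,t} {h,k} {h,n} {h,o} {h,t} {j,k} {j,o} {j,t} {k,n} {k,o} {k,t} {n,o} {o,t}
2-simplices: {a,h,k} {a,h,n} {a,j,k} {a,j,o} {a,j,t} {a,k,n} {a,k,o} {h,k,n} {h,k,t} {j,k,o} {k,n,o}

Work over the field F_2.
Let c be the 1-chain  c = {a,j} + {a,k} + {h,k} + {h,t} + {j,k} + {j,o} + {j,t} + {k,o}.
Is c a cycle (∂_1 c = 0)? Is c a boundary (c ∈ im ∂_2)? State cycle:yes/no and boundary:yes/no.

cycle:yes boundary:no

n_0=7 n_1=18 n_2=11  [Z2]
∂1: piv[ah,aj,ak,an,ao,at] rk=6  ker:hk,hn,ho,ht,jk,jo,jt,kn,ko,kt,no,ot
∂2: piv[ahk,ahn,ajk,ajo,ajt,akn,ako,hkt,kno] rk=9  ker:hkn,jko
∂1c = 0
c vs im∂2: residual ≠ 0 ⇒ not boundary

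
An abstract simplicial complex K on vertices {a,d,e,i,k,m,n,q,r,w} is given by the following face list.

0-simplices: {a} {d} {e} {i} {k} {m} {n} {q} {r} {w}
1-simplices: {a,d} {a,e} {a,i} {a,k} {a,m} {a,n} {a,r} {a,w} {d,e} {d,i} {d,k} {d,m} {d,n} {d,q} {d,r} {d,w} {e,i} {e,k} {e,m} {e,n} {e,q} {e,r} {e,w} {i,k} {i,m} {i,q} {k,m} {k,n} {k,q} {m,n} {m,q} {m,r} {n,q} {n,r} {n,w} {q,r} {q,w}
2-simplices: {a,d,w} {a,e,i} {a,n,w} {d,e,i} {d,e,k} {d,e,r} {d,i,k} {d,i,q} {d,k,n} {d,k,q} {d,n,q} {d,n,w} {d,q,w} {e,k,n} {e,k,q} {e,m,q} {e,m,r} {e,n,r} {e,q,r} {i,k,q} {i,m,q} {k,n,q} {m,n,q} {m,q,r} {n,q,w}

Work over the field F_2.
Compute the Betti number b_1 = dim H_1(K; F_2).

n_0=10 n_1=37 n_2=25  [Z2]
∂1: piv[ad,ae,ai,ak,am,an,ar,aw,dq] rk=9  ker:de,di,dk,dm,dn,dr,dw,ei,ek,em,en,eq,er,ew,ik,im,iq,km,kn,kq,mn,mq,mr,nq,nr,nw,qr,qw
∂2: piv[adw,aei,anw,dei,dek,der,dik,diq,dkn,dkq,dnq,dnw,dqw,ekn,ekq,emq,emr,enr,eqr,imq,mnq] rk=21  ker:ikq,knq,mqr,nqw
b_1=(37−9)−21=7

b_1=7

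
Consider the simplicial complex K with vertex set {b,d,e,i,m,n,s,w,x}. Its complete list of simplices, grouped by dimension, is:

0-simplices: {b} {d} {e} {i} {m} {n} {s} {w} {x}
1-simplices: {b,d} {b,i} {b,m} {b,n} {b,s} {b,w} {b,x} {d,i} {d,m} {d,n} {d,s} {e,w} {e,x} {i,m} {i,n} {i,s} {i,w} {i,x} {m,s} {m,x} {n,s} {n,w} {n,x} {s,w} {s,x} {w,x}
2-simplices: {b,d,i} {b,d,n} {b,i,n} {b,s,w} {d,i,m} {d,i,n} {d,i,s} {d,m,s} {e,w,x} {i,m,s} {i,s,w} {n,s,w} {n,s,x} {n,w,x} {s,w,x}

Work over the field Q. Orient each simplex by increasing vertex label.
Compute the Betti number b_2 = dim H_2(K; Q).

n_0=9 n_1=26 n_2=15  [Q]
∂1: piv[bd,bi,bm,bn,bs,bw,bx,ew] rk=8  ker:di,dm,dn,ds,ex,im,in,is,iw,ix,ms,mx,ns,nw,nx,sw,sx,wx
∂2: piv[bdi,bdn,bin,bsw,dim,dis,dms,ewx,isw,nsw,nsx,nwx] rk=12  ker:din,ims,swx
b_2=(15−12)−0=3

b_2=3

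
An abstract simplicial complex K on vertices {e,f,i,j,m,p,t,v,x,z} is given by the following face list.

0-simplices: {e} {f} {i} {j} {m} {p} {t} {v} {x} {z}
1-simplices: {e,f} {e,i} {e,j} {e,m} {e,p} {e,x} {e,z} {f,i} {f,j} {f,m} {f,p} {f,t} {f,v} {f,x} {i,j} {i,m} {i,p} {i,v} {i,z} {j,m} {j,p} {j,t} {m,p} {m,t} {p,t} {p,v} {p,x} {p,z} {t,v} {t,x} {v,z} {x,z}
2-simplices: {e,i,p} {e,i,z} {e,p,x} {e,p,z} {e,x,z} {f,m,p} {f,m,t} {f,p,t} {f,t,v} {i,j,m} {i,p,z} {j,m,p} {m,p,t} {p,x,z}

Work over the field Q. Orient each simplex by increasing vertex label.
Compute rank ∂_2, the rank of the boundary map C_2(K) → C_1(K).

rank∂_2=11

n_0=10 n_1=32 n_2=14  [Q]
∂1: piv[ef,ei,ej,em,ep,ex,ez,ft,fv] rk=9  ker:fi,fj,fm,fp,fx,ij,im,ip,iv,iz,jm,jp,jt,mp,mt,pt,pv,px,pz,tv,tx,vz,xz
∂2: piv[eip,eiz,epx,epz,exz,fmp,fmt,fpt,ftv,ijm,jmp] rk=11  ker:ipz,mpt,pxz
rk∂_2=11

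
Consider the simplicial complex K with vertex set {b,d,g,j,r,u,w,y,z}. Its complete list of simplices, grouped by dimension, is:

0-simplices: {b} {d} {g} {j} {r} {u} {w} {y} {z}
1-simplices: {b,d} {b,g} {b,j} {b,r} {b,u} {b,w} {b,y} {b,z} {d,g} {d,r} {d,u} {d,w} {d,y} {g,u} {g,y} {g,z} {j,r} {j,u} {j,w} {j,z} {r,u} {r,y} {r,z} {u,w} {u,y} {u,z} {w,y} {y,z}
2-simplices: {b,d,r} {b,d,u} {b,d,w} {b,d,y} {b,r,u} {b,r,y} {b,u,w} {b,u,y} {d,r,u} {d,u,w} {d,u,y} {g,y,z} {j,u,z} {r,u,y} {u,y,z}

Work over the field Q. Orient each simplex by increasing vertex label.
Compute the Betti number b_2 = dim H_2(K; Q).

n_0=9 n_1=28 n_2=15  [Q]
∂1: piv[bd,bg,bj,br,bu,bw,by,bz] rk=8  ker:dg,dr,du,dw,dy,gu,gy,gz,jr,ju,jw,jz,ru,ry,rz,uw,uy,uz,wy,yz
∂2: piv[bdr,bdu,bdw,bdy,bru,bry,buw,buy,gyz,juz,uyz] rk=11  ker:dru,duw,duy,ruy
b_2=(15−11)−0=4

b_2=4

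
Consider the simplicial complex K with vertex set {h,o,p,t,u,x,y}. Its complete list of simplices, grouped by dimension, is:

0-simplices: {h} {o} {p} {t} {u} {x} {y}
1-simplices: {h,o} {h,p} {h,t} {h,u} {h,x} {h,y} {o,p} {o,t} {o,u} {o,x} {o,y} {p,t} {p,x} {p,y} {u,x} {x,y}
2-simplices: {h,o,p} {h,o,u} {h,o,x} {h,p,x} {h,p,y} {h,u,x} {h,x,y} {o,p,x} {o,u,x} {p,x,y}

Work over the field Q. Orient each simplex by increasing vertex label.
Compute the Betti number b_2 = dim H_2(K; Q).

b_2=3

n_0=7 n_1=16 n_2=10  [Q]
∂1: piv[ho,hp,ht,hu,hx,hy] rk=6  ker:op,ot,ou,ox,oy,pt,px,py,ux,xy
∂2: piv[hop,hou,hox,hpx,hpy,hux,hxy] rk=7  ker:opx,oux,pxy
b_2=(10−7)−0=3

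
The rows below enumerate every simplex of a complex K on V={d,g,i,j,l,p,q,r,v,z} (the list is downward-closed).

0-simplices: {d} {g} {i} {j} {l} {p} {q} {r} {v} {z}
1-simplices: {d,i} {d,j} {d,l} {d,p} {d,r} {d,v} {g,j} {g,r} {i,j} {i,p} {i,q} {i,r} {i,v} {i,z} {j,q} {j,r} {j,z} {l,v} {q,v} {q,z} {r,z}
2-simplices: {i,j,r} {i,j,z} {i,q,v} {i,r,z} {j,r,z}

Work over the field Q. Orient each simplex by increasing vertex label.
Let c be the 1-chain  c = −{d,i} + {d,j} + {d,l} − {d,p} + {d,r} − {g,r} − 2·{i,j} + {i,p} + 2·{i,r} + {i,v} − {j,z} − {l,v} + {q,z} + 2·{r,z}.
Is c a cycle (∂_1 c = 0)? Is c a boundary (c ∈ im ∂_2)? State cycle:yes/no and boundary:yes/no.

n_0=10 n_1=21 n_2=5  [Q]
∂1: piv[di,dj,dl,dp,dr,dv,gj,iq,iz] rk=9  ker:gr,ij,ip,ir,iv,jq,jr,jz,lv,qv,qz,rz
∂2: piv[ijr,ijz,iqv,irz] rk=4  ker:jrz
∂1c = −{d} + {g} − 3·{i} + 2·{l} − {q} + 2·{z}

cycle:no boundary:no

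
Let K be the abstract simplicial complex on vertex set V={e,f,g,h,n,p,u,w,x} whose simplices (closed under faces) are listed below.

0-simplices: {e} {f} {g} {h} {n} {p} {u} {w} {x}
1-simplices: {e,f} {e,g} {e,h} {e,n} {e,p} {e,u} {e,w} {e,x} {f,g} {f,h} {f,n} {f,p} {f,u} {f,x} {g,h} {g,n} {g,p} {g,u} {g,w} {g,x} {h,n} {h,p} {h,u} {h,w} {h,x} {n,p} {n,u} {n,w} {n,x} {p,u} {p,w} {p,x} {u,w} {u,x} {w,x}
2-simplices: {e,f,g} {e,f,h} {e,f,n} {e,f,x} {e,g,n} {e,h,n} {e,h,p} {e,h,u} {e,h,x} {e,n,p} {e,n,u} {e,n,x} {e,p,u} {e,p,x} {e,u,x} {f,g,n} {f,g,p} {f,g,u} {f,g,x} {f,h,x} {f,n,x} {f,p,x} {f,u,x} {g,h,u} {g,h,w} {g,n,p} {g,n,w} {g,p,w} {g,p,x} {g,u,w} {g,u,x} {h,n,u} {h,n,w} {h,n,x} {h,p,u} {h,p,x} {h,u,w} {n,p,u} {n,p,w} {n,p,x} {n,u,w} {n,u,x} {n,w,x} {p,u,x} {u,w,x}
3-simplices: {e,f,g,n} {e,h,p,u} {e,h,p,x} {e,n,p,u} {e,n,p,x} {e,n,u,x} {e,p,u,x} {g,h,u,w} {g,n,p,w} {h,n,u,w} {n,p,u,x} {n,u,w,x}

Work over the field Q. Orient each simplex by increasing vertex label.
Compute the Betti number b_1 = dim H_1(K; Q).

b_1=1

n_0=9 n_1=35 n_2=45 n_3=12  [Q]
∂1: piv[ef,eg,eh,en,ep,eu,ew,ex] rk=8  ker:fg,fh,fn,fp,fu,fx,gh,gn,gp,gu,gw,gx,hn,hp,hu,hw,hx,np,nu,nw,nx,pu,pw,px,uw,ux,wx
∂2: piv[efg,efh,efn,efx,egn,ehn,ehp,ehu,ehx,enp,enu,enx,epu,epx,eux,fgp,fgu,fgx,fpx,fux,ghu,ghw,gnw,gpw,guw,nwx] rk=26  ker:fgn,fhx,fnx,gnp,gpx,gux,hnu,hnw,hnx,hpu,hpx,huw,npu,npw,npx,nuw,nux,pux,uwx
∂3: piv[efgn,ehpu,ehpx,enpu,enpx,enux,epux,ghuw,gnpw,hnuw,nuwx] rk=11  ker:npux
b_1=(35−8)−26=1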